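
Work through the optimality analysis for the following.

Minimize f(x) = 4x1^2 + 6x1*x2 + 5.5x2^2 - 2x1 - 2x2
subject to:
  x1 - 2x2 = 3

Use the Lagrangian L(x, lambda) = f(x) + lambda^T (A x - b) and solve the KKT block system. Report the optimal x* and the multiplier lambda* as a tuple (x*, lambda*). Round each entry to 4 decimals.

Form the Lagrangian:
  L(x, lambda) = (1/2) x^T Q x + c^T x + lambda^T (A x - b)
Stationarity (grad_x L = 0): Q x + c + A^T lambda = 0.
Primal feasibility: A x = b.

This gives the KKT block system:
  [ Q   A^T ] [ x     ]   [-c ]
  [ A    0  ] [ lambda ] = [ b ]

Solving the linear system:
  x*      = (1.209, -0.8955)
  lambda* = (-2.2985)
  f(x*)   = 3.1343

x* = (1.209, -0.8955), lambda* = (-2.2985)


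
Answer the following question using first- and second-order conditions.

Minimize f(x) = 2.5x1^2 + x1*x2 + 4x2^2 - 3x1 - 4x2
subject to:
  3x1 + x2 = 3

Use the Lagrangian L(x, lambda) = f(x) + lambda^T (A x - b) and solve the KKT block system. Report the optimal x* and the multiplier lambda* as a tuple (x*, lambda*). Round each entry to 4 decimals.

Form the Lagrangian:
  L(x, lambda) = (1/2) x^T Q x + c^T x + lambda^T (A x - b)
Stationarity (grad_x L = 0): Q x + c + A^T lambda = 0.
Primal feasibility: A x = b.

This gives the KKT block system:
  [ Q   A^T ] [ x     ]   [-c ]
  [ A    0  ] [ lambda ] = [ b ]

Solving the linear system:
  x*      = (0.8451, 0.4648)
  lambda* = (-0.5634)
  f(x*)   = -1.3521

x* = (0.8451, 0.4648), lambda* = (-0.5634)


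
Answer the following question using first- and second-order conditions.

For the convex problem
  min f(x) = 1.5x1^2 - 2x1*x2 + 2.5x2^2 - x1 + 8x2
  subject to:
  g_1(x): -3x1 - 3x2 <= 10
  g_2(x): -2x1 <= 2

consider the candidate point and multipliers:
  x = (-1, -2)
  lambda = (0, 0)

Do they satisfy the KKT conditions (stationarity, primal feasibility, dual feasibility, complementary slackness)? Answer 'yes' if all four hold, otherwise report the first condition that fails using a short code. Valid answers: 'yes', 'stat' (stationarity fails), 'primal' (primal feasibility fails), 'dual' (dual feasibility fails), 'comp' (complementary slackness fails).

Gradient of f: grad f(x) = Q x + c = (0, 0)
Constraint values g_i(x) = a_i^T x - b_i:
  g_1((-1, -2)) = -1
  g_2((-1, -2)) = 0
Stationarity residual: grad f(x) + sum_i lambda_i a_i = (0, 0)
  -> stationarity OK
Primal feasibility (all g_i <= 0): OK
Dual feasibility (all lambda_i >= 0): OK
Complementary slackness (lambda_i * g_i(x) = 0 for all i): OK

Verdict: yes, KKT holds.

yes


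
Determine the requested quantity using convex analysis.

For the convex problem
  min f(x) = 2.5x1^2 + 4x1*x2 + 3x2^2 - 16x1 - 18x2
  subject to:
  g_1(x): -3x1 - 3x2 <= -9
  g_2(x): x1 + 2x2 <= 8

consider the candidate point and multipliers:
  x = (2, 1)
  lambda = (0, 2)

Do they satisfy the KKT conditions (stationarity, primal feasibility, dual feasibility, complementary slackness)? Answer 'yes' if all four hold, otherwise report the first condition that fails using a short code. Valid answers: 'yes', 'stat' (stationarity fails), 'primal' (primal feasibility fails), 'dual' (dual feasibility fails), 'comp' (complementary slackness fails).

Gradient of f: grad f(x) = Q x + c = (-2, -4)
Constraint values g_i(x) = a_i^T x - b_i:
  g_1((2, 1)) = 0
  g_2((2, 1)) = -4
Stationarity residual: grad f(x) + sum_i lambda_i a_i = (0, 0)
  -> stationarity OK
Primal feasibility (all g_i <= 0): OK
Dual feasibility (all lambda_i >= 0): OK
Complementary slackness (lambda_i * g_i(x) = 0 for all i): FAILS

Verdict: the first failing condition is complementary_slackness -> comp.

comp


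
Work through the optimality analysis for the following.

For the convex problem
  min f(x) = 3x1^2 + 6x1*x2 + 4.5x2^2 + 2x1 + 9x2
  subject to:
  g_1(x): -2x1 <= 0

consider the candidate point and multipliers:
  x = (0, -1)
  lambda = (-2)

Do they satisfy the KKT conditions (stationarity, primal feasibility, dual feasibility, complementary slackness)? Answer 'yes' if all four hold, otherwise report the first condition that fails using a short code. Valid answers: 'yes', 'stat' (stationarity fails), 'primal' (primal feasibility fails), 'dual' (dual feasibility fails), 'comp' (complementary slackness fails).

Gradient of f: grad f(x) = Q x + c = (-4, 0)
Constraint values g_i(x) = a_i^T x - b_i:
  g_1((0, -1)) = 0
Stationarity residual: grad f(x) + sum_i lambda_i a_i = (0, 0)
  -> stationarity OK
Primal feasibility (all g_i <= 0): OK
Dual feasibility (all lambda_i >= 0): FAILS
Complementary slackness (lambda_i * g_i(x) = 0 for all i): OK

Verdict: the first failing condition is dual_feasibility -> dual.

dual


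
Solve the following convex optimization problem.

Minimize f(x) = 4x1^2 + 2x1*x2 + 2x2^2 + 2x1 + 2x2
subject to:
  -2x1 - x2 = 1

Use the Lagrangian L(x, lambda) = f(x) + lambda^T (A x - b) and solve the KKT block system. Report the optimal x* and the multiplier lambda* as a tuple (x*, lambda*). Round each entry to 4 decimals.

Form the Lagrangian:
  L(x, lambda) = (1/2) x^T Q x + c^T x + lambda^T (A x - b)
Stationarity (grad_x L = 0): Q x + c + A^T lambda = 0.
Primal feasibility: A x = b.

This gives the KKT block system:
  [ Q   A^T ] [ x     ]   [-c ]
  [ A    0  ] [ lambda ] = [ b ]

Solving the linear system:
  x*      = (-0.25, -0.5)
  lambda* = (-0.5)
  f(x*)   = -0.5

x* = (-0.25, -0.5), lambda* = (-0.5)


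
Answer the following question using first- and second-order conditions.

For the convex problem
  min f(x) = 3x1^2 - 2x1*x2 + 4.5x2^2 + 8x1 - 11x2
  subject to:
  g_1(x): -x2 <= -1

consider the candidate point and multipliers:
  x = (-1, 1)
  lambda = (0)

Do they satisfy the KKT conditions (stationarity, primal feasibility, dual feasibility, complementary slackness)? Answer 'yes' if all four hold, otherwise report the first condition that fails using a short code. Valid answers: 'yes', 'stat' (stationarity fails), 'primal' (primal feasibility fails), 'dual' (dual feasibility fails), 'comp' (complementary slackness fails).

Gradient of f: grad f(x) = Q x + c = (0, 0)
Constraint values g_i(x) = a_i^T x - b_i:
  g_1((-1, 1)) = 0
Stationarity residual: grad f(x) + sum_i lambda_i a_i = (0, 0)
  -> stationarity OK
Primal feasibility (all g_i <= 0): OK
Dual feasibility (all lambda_i >= 0): OK
Complementary slackness (lambda_i * g_i(x) = 0 for all i): OK

Verdict: yes, KKT holds.

yes


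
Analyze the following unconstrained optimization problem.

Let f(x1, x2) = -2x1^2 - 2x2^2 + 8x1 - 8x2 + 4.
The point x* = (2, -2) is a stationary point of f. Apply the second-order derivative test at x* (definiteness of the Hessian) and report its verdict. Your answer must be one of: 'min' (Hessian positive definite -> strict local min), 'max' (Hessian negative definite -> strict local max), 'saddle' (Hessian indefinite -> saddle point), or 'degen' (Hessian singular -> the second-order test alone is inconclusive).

Compute the Hessian H = grad^2 f:
  H = [[-4, 0], [0, -4]]
Verify stationarity: grad f(x*) = H x* + g = (0, 0).
Eigenvalues of H: -4, -4.
Both eigenvalues < 0, so H is negative definite -> x* is a strict local max.

max


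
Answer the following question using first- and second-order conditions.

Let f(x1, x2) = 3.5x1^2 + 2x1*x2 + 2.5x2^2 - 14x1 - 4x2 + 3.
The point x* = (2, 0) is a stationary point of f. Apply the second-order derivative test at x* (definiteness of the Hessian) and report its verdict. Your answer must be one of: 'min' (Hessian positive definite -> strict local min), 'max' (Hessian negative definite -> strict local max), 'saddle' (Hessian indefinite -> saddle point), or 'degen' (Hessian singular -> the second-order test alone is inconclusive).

Compute the Hessian H = grad^2 f:
  H = [[7, 2], [2, 5]]
Verify stationarity: grad f(x*) = H x* + g = (0, 0).
Eigenvalues of H: 3.7639, 8.2361.
Both eigenvalues > 0, so H is positive definite -> x* is a strict local min.

min


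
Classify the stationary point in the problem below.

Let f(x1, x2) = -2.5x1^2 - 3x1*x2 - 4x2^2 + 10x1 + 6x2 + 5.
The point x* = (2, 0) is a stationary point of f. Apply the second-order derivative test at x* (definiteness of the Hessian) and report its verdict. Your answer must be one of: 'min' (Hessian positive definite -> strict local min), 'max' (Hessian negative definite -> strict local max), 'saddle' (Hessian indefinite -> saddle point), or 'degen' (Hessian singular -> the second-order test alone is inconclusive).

Compute the Hessian H = grad^2 f:
  H = [[-5, -3], [-3, -8]]
Verify stationarity: grad f(x*) = H x* + g = (0, 0).
Eigenvalues of H: -9.8541, -3.1459.
Both eigenvalues < 0, so H is negative definite -> x* is a strict local max.

max


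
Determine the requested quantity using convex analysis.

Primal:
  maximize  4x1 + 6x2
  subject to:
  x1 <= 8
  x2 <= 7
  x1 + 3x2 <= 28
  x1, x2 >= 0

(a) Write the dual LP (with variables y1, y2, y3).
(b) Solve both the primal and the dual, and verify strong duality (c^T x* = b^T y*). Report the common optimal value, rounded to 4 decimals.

The standard primal-dual pair for 'max c^T x s.t. A x <= b, x >= 0' is:
  Dual:  min b^T y  s.t.  A^T y >= c,  y >= 0.

So the dual LP is:
  minimize  8y1 + 7y2 + 28y3
  subject to:
    y1 + y3 >= 4
    y2 + 3y3 >= 6
    y1, y2, y3 >= 0

Solving the primal: x* = (8, 6.6667).
  primal value c^T x* = 72.
Solving the dual: y* = (2, 0, 2).
  dual value b^T y* = 72.
Strong duality: c^T x* = b^T y*. Confirmed.

72


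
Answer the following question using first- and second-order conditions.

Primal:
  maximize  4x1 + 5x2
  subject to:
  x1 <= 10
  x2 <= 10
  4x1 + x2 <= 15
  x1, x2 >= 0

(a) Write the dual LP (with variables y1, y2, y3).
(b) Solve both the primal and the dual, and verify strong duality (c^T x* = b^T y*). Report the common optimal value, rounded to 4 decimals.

The standard primal-dual pair for 'max c^T x s.t. A x <= b, x >= 0' is:
  Dual:  min b^T y  s.t.  A^T y >= c,  y >= 0.

So the dual LP is:
  minimize  10y1 + 10y2 + 15y3
  subject to:
    y1 + 4y3 >= 4
    y2 + y3 >= 5
    y1, y2, y3 >= 0

Solving the primal: x* = (1.25, 10).
  primal value c^T x* = 55.
Solving the dual: y* = (0, 4, 1).
  dual value b^T y* = 55.
Strong duality: c^T x* = b^T y*. Confirmed.

55


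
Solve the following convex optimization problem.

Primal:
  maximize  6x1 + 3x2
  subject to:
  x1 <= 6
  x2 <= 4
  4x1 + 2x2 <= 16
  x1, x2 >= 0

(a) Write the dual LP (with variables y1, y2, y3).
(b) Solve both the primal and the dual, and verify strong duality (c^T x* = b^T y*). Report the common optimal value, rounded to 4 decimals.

The standard primal-dual pair for 'max c^T x s.t. A x <= b, x >= 0' is:
  Dual:  min b^T y  s.t.  A^T y >= c,  y >= 0.

So the dual LP is:
  minimize  6y1 + 4y2 + 16y3
  subject to:
    y1 + 4y3 >= 6
    y2 + 2y3 >= 3
    y1, y2, y3 >= 0

Solving the primal: x* = (4, 0).
  primal value c^T x* = 24.
Solving the dual: y* = (0, 0, 1.5).
  dual value b^T y* = 24.
Strong duality: c^T x* = b^T y*. Confirmed.

24


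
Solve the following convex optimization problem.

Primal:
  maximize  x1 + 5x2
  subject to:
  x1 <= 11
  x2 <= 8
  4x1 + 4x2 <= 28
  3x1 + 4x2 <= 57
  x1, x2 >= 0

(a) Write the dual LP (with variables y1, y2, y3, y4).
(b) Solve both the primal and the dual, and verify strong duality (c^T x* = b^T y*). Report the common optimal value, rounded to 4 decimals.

The standard primal-dual pair for 'max c^T x s.t. A x <= b, x >= 0' is:
  Dual:  min b^T y  s.t.  A^T y >= c,  y >= 0.

So the dual LP is:
  minimize  11y1 + 8y2 + 28y3 + 57y4
  subject to:
    y1 + 4y3 + 3y4 >= 1
    y2 + 4y3 + 4y4 >= 5
    y1, y2, y3, y4 >= 0

Solving the primal: x* = (0, 7).
  primal value c^T x* = 35.
Solving the dual: y* = (0, 0, 1.25, 0).
  dual value b^T y* = 35.
Strong duality: c^T x* = b^T y*. Confirmed.

35


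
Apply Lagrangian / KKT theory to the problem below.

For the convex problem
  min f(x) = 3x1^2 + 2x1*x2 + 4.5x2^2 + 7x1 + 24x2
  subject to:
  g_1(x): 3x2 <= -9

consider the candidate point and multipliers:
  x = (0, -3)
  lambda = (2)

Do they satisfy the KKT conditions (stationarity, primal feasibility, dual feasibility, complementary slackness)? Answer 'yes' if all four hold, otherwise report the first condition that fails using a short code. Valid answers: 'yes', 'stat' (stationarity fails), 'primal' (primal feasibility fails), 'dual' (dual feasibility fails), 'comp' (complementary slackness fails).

Gradient of f: grad f(x) = Q x + c = (1, -3)
Constraint values g_i(x) = a_i^T x - b_i:
  g_1((0, -3)) = 0
Stationarity residual: grad f(x) + sum_i lambda_i a_i = (1, 3)
  -> stationarity FAILS
Primal feasibility (all g_i <= 0): OK
Dual feasibility (all lambda_i >= 0): OK
Complementary slackness (lambda_i * g_i(x) = 0 for all i): OK

Verdict: the first failing condition is stationarity -> stat.

stat


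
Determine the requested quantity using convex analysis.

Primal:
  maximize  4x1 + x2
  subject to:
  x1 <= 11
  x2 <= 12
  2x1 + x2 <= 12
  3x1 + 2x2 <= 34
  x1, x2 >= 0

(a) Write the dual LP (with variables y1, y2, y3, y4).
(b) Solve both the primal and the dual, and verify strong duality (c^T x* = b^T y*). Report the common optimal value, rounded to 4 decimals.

The standard primal-dual pair for 'max c^T x s.t. A x <= b, x >= 0' is:
  Dual:  min b^T y  s.t.  A^T y >= c,  y >= 0.

So the dual LP is:
  minimize  11y1 + 12y2 + 12y3 + 34y4
  subject to:
    y1 + 2y3 + 3y4 >= 4
    y2 + y3 + 2y4 >= 1
    y1, y2, y3, y4 >= 0

Solving the primal: x* = (6, 0).
  primal value c^T x* = 24.
Solving the dual: y* = (0, 0, 2, 0).
  dual value b^T y* = 24.
Strong duality: c^T x* = b^T y*. Confirmed.

24


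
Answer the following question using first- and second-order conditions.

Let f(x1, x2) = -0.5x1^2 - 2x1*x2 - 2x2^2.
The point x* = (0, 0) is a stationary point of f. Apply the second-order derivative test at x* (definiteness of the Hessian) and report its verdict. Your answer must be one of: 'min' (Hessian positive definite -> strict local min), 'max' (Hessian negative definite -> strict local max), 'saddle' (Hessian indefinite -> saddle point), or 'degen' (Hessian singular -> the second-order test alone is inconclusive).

Compute the Hessian H = grad^2 f:
  H = [[-1, -2], [-2, -4]]
Verify stationarity: grad f(x*) = H x* + g = (0, 0).
Eigenvalues of H: -5, 0.
H has a zero eigenvalue (singular; negative semidefinite but not definite), so H is neither positive definite, negative definite, nor indefinite. The second-order test alone is inconclusive -> degen.
(Indeed, f is constant along the null direction of H through x*, so x* is not a strict local extremum.)

degen


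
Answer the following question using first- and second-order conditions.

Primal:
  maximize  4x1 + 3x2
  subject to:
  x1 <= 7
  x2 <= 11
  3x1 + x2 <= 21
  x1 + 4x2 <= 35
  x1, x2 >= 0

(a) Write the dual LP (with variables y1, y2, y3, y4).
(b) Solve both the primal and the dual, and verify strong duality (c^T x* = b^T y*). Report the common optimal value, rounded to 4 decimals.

The standard primal-dual pair for 'max c^T x s.t. A x <= b, x >= 0' is:
  Dual:  min b^T y  s.t.  A^T y >= c,  y >= 0.

So the dual LP is:
  minimize  7y1 + 11y2 + 21y3 + 35y4
  subject to:
    y1 + 3y3 + y4 >= 4
    y2 + y3 + 4y4 >= 3
    y1, y2, y3, y4 >= 0

Solving the primal: x* = (4.4545, 7.6364).
  primal value c^T x* = 40.7273.
Solving the dual: y* = (0, 0, 1.1818, 0.4545).
  dual value b^T y* = 40.7273.
Strong duality: c^T x* = b^T y*. Confirmed.

40.7273


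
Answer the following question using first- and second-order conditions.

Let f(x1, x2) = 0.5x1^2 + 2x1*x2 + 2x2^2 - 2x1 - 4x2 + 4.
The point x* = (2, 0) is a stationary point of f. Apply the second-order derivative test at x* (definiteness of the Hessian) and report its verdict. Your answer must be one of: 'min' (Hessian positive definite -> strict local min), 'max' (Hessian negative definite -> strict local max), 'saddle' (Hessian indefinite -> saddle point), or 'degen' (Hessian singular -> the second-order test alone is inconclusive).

Compute the Hessian H = grad^2 f:
  H = [[1, 2], [2, 4]]
Verify stationarity: grad f(x*) = H x* + g = (0, 0).
Eigenvalues of H: 0, 5.
H has a zero eigenvalue (singular; positive semidefinite but not definite), so H is neither positive definite, negative definite, nor indefinite. The second-order test alone is inconclusive -> degen.
(Indeed, f is constant along the null direction of H through x*, so x* is not a strict local extremum.)

degen


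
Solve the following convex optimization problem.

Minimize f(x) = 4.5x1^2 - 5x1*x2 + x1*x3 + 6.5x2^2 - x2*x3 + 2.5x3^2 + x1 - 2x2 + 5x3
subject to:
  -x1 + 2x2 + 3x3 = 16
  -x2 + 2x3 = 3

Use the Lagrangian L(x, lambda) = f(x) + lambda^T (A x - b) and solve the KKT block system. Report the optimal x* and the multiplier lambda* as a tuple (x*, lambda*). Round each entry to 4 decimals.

Form the Lagrangian:
  L(x, lambda) = (1/2) x^T Q x + c^T x + lambda^T (A x - b)
Stationarity (grad_x L = 0): Q x + c + A^T lambda = 0.
Primal feasibility: A x = b.

This gives the KKT block system:
  [ Q   A^T ] [ x     ]   [-c ]
  [ A    0  ] [ lambda ] = [ b ]

Solving the linear system:
  x*      = (-0.125, 3.25, 3.125)
  lambda* = (-13.25, 11.25)
  f(x*)   = 93.625

x* = (-0.125, 3.25, 3.125), lambda* = (-13.25, 11.25)


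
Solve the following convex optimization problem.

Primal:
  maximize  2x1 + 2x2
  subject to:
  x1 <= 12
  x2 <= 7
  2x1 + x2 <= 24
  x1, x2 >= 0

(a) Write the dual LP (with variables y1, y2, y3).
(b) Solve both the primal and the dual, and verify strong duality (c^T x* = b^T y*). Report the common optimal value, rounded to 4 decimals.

The standard primal-dual pair for 'max c^T x s.t. A x <= b, x >= 0' is:
  Dual:  min b^T y  s.t.  A^T y >= c,  y >= 0.

So the dual LP is:
  minimize  12y1 + 7y2 + 24y3
  subject to:
    y1 + 2y3 >= 2
    y2 + y3 >= 2
    y1, y2, y3 >= 0

Solving the primal: x* = (8.5, 7).
  primal value c^T x* = 31.
Solving the dual: y* = (0, 1, 1).
  dual value b^T y* = 31.
Strong duality: c^T x* = b^T y*. Confirmed.

31


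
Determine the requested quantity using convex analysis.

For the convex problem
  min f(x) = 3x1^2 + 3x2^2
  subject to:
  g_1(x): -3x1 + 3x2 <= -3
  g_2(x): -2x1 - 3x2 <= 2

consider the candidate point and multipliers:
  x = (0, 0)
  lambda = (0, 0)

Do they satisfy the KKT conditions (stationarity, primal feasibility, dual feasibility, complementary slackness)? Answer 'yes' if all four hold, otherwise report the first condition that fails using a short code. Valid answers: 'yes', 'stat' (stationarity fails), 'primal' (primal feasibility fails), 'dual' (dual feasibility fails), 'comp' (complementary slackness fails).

Gradient of f: grad f(x) = Q x + c = (0, 0)
Constraint values g_i(x) = a_i^T x - b_i:
  g_1((0, 0)) = 3
  g_2((0, 0)) = -2
Stationarity residual: grad f(x) + sum_i lambda_i a_i = (0, 0)
  -> stationarity OK
Primal feasibility (all g_i <= 0): FAILS
Dual feasibility (all lambda_i >= 0): OK
Complementary slackness (lambda_i * g_i(x) = 0 for all i): OK

Verdict: the first failing condition is primal_feasibility -> primal.

primal


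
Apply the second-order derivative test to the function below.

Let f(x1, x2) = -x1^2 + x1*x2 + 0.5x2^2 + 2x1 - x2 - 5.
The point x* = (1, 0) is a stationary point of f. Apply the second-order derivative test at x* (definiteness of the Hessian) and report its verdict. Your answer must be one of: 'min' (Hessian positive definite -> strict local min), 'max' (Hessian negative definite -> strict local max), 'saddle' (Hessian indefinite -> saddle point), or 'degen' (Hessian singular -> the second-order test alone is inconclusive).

Compute the Hessian H = grad^2 f:
  H = [[-2, 1], [1, 1]]
Verify stationarity: grad f(x*) = H x* + g = (0, 0).
Eigenvalues of H: -2.3028, 1.3028.
Eigenvalues have mixed signs, so H is indefinite -> x* is a saddle point.

saddle


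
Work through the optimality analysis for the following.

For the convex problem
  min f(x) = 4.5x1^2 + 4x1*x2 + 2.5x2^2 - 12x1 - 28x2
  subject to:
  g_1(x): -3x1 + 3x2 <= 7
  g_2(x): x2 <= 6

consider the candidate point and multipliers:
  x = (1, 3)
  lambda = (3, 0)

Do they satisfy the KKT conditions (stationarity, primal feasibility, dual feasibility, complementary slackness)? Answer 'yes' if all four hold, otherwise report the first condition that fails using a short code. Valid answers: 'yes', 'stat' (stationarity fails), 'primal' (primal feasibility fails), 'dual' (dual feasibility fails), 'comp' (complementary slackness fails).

Gradient of f: grad f(x) = Q x + c = (9, -9)
Constraint values g_i(x) = a_i^T x - b_i:
  g_1((1, 3)) = -1
  g_2((1, 3)) = -3
Stationarity residual: grad f(x) + sum_i lambda_i a_i = (0, 0)
  -> stationarity OK
Primal feasibility (all g_i <= 0): OK
Dual feasibility (all lambda_i >= 0): OK
Complementary slackness (lambda_i * g_i(x) = 0 for all i): FAILS

Verdict: the first failing condition is complementary_slackness -> comp.

comp


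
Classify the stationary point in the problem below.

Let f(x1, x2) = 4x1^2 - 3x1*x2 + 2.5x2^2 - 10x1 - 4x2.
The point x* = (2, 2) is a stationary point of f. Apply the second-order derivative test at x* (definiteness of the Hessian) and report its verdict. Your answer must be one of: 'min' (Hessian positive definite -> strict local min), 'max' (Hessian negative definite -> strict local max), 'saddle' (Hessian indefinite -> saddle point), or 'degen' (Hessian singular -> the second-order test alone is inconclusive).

Compute the Hessian H = grad^2 f:
  H = [[8, -3], [-3, 5]]
Verify stationarity: grad f(x*) = H x* + g = (0, 0).
Eigenvalues of H: 3.1459, 9.8541.
Both eigenvalues > 0, so H is positive definite -> x* is a strict local min.

min


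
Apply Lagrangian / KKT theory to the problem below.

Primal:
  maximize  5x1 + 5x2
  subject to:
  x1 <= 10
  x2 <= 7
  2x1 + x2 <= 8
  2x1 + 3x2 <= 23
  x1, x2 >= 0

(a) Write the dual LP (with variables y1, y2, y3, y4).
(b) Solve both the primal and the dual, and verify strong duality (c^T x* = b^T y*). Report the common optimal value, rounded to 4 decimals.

The standard primal-dual pair for 'max c^T x s.t. A x <= b, x >= 0' is:
  Dual:  min b^T y  s.t.  A^T y >= c,  y >= 0.

So the dual LP is:
  minimize  10y1 + 7y2 + 8y3 + 23y4
  subject to:
    y1 + 2y3 + 2y4 >= 5
    y2 + y3 + 3y4 >= 5
    y1, y2, y3, y4 >= 0

Solving the primal: x* = (0.5, 7).
  primal value c^T x* = 37.5.
Solving the dual: y* = (0, 2.5, 2.5, 0).
  dual value b^T y* = 37.5.
Strong duality: c^T x* = b^T y*. Confirmed.

37.5


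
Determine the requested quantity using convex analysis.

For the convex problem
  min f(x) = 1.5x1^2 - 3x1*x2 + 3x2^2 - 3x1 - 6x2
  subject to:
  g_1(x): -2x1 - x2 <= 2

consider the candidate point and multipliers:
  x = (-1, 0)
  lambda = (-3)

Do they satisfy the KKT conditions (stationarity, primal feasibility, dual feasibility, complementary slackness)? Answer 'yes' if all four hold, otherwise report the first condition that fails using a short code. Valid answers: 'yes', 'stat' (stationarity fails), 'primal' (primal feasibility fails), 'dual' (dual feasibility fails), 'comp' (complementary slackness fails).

Gradient of f: grad f(x) = Q x + c = (-6, -3)
Constraint values g_i(x) = a_i^T x - b_i:
  g_1((-1, 0)) = 0
Stationarity residual: grad f(x) + sum_i lambda_i a_i = (0, 0)
  -> stationarity OK
Primal feasibility (all g_i <= 0): OK
Dual feasibility (all lambda_i >= 0): FAILS
Complementary slackness (lambda_i * g_i(x) = 0 for all i): OK

Verdict: the first failing condition is dual_feasibility -> dual.

dual


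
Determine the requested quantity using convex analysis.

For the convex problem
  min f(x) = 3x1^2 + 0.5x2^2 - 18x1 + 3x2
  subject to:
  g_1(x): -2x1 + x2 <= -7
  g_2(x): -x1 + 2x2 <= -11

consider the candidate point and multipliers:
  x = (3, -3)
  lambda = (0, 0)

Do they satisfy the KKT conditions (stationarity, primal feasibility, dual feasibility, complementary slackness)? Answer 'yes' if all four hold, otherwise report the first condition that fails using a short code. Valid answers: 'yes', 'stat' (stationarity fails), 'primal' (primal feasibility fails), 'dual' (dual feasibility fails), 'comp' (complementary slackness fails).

Gradient of f: grad f(x) = Q x + c = (0, 0)
Constraint values g_i(x) = a_i^T x - b_i:
  g_1((3, -3)) = -2
  g_2((3, -3)) = 2
Stationarity residual: grad f(x) + sum_i lambda_i a_i = (0, 0)
  -> stationarity OK
Primal feasibility (all g_i <= 0): FAILS
Dual feasibility (all lambda_i >= 0): OK
Complementary slackness (lambda_i * g_i(x) = 0 for all i): OK

Verdict: the first failing condition is primal_feasibility -> primal.

primal


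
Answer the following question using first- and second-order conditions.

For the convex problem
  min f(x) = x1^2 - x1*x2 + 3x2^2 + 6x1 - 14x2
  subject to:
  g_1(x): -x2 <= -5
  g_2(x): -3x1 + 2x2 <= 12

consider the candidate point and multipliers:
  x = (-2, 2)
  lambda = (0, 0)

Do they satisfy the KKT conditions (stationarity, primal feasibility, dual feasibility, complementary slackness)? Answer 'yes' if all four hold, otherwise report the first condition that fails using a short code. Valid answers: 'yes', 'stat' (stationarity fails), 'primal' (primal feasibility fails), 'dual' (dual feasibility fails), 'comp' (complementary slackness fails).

Gradient of f: grad f(x) = Q x + c = (0, 0)
Constraint values g_i(x) = a_i^T x - b_i:
  g_1((-2, 2)) = 3
  g_2((-2, 2)) = -2
Stationarity residual: grad f(x) + sum_i lambda_i a_i = (0, 0)
  -> stationarity OK
Primal feasibility (all g_i <= 0): FAILS
Dual feasibility (all lambda_i >= 0): OK
Complementary slackness (lambda_i * g_i(x) = 0 for all i): OK

Verdict: the first failing condition is primal_feasibility -> primal.

primal


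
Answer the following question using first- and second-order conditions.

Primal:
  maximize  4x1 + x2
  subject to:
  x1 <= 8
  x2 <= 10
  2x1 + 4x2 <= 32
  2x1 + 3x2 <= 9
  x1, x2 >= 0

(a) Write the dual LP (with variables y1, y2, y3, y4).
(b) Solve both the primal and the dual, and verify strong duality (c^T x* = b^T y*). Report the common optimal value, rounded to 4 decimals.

The standard primal-dual pair for 'max c^T x s.t. A x <= b, x >= 0' is:
  Dual:  min b^T y  s.t.  A^T y >= c,  y >= 0.

So the dual LP is:
  minimize  8y1 + 10y2 + 32y3 + 9y4
  subject to:
    y1 + 2y3 + 2y4 >= 4
    y2 + 4y3 + 3y4 >= 1
    y1, y2, y3, y4 >= 0

Solving the primal: x* = (4.5, 0).
  primal value c^T x* = 18.
Solving the dual: y* = (0, 0, 0, 2).
  dual value b^T y* = 18.
Strong duality: c^T x* = b^T y*. Confirmed.

18


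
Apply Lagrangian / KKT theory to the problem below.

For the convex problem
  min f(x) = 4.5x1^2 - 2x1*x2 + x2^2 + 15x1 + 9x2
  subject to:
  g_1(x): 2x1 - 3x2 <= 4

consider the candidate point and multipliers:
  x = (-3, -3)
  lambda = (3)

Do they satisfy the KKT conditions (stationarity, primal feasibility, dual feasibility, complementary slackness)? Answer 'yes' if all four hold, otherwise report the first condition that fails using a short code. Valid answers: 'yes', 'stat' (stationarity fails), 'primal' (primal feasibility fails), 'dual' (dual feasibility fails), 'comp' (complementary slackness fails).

Gradient of f: grad f(x) = Q x + c = (-6, 9)
Constraint values g_i(x) = a_i^T x - b_i:
  g_1((-3, -3)) = -1
Stationarity residual: grad f(x) + sum_i lambda_i a_i = (0, 0)
  -> stationarity OK
Primal feasibility (all g_i <= 0): OK
Dual feasibility (all lambda_i >= 0): OK
Complementary slackness (lambda_i * g_i(x) = 0 for all i): FAILS

Verdict: the first failing condition is complementary_slackness -> comp.

comp


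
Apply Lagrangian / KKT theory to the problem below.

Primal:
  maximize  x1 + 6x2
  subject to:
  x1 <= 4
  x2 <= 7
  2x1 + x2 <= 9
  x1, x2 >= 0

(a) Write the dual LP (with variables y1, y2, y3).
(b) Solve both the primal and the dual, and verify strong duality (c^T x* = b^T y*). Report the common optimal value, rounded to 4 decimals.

The standard primal-dual pair for 'max c^T x s.t. A x <= b, x >= 0' is:
  Dual:  min b^T y  s.t.  A^T y >= c,  y >= 0.

So the dual LP is:
  minimize  4y1 + 7y2 + 9y3
  subject to:
    y1 + 2y3 >= 1
    y2 + y3 >= 6
    y1, y2, y3 >= 0

Solving the primal: x* = (1, 7).
  primal value c^T x* = 43.
Solving the dual: y* = (0, 5.5, 0.5).
  dual value b^T y* = 43.
Strong duality: c^T x* = b^T y*. Confirmed.

43


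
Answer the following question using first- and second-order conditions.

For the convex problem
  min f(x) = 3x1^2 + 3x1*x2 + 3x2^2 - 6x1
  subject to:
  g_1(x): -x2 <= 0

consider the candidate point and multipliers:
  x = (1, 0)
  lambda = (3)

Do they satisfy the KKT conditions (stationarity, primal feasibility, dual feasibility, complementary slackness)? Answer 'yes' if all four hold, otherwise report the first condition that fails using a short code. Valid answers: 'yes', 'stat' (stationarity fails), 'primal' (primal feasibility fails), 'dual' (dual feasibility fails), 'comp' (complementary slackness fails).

Gradient of f: grad f(x) = Q x + c = (0, 3)
Constraint values g_i(x) = a_i^T x - b_i:
  g_1((1, 0)) = 0
Stationarity residual: grad f(x) + sum_i lambda_i a_i = (0, 0)
  -> stationarity OK
Primal feasibility (all g_i <= 0): OK
Dual feasibility (all lambda_i >= 0): OK
Complementary slackness (lambda_i * g_i(x) = 0 for all i): OK

Verdict: yes, KKT holds.

yes


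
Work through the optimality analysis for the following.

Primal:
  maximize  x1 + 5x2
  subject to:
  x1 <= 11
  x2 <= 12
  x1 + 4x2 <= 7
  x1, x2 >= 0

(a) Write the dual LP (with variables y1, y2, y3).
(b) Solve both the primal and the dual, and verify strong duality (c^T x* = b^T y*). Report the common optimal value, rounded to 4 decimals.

The standard primal-dual pair for 'max c^T x s.t. A x <= b, x >= 0' is:
  Dual:  min b^T y  s.t.  A^T y >= c,  y >= 0.

So the dual LP is:
  minimize  11y1 + 12y2 + 7y3
  subject to:
    y1 + y3 >= 1
    y2 + 4y3 >= 5
    y1, y2, y3 >= 0

Solving the primal: x* = (0, 1.75).
  primal value c^T x* = 8.75.
Solving the dual: y* = (0, 0, 1.25).
  dual value b^T y* = 8.75.
Strong duality: c^T x* = b^T y*. Confirmed.

8.75


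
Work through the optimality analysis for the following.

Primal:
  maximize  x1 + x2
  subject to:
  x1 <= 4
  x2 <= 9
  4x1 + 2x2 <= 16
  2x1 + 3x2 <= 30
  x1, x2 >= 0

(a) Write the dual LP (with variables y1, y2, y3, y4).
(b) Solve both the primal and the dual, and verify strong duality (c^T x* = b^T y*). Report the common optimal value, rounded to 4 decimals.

The standard primal-dual pair for 'max c^T x s.t. A x <= b, x >= 0' is:
  Dual:  min b^T y  s.t.  A^T y >= c,  y >= 0.

So the dual LP is:
  minimize  4y1 + 9y2 + 16y3 + 30y4
  subject to:
    y1 + 4y3 + 2y4 >= 1
    y2 + 2y3 + 3y4 >= 1
    y1, y2, y3, y4 >= 0

Solving the primal: x* = (0, 8).
  primal value c^T x* = 8.
Solving the dual: y* = (0, 0, 0.5, 0).
  dual value b^T y* = 8.
Strong duality: c^T x* = b^T y*. Confirmed.

8


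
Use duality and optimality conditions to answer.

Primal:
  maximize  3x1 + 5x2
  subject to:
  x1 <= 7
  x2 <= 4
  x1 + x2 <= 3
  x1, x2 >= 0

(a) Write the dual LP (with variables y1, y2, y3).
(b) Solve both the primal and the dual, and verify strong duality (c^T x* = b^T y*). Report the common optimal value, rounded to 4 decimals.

The standard primal-dual pair for 'max c^T x s.t. A x <= b, x >= 0' is:
  Dual:  min b^T y  s.t.  A^T y >= c,  y >= 0.

So the dual LP is:
  minimize  7y1 + 4y2 + 3y3
  subject to:
    y1 + y3 >= 3
    y2 + y3 >= 5
    y1, y2, y3 >= 0

Solving the primal: x* = (0, 3).
  primal value c^T x* = 15.
Solving the dual: y* = (0, 0, 5).
  dual value b^T y* = 15.
Strong duality: c^T x* = b^T y*. Confirmed.

15


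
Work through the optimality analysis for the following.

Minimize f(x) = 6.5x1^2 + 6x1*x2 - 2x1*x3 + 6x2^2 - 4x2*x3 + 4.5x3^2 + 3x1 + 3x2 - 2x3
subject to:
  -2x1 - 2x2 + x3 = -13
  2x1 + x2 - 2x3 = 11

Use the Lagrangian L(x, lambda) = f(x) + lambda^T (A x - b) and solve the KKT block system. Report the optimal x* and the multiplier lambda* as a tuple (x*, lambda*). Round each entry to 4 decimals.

Form the Lagrangian:
  L(x, lambda) = (1/2) x^T Q x + c^T x + lambda^T (A x - b)
Stationarity (grad_x L = 0): Q x + c + A^T lambda = 0.
Primal feasibility: A x = b.

This gives the KKT block system:
  [ Q   A^T ] [ x     ]   [-c ]
  [ A    0  ] [ lambda ] = [ b ]

Solving the linear system:
  x*      = (2.8686, 3.0876, -1.0876)
  lambda* = (31.1168, 0.6204)
  f(x*)   = 208.8686

x* = (2.8686, 3.0876, -1.0876), lambda* = (31.1168, 0.6204)


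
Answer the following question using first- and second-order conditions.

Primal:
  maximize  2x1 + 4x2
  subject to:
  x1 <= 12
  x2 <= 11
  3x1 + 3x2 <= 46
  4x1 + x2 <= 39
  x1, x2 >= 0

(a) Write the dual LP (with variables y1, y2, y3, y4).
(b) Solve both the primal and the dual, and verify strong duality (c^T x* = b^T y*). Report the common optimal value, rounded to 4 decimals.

The standard primal-dual pair for 'max c^T x s.t. A x <= b, x >= 0' is:
  Dual:  min b^T y  s.t.  A^T y >= c,  y >= 0.

So the dual LP is:
  minimize  12y1 + 11y2 + 46y3 + 39y4
  subject to:
    y1 + 3y3 + 4y4 >= 2
    y2 + 3y3 + y4 >= 4
    y1, y2, y3, y4 >= 0

Solving the primal: x* = (4.3333, 11).
  primal value c^T x* = 52.6667.
Solving the dual: y* = (0, 2, 0.6667, 0).
  dual value b^T y* = 52.6667.
Strong duality: c^T x* = b^T y*. Confirmed.

52.6667


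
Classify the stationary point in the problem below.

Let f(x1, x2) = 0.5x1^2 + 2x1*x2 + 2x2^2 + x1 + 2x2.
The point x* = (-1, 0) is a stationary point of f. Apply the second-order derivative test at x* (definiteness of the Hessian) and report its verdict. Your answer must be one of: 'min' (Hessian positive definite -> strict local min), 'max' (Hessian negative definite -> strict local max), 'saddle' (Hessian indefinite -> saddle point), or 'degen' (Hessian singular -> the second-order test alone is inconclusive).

Compute the Hessian H = grad^2 f:
  H = [[1, 2], [2, 4]]
Verify stationarity: grad f(x*) = H x* + g = (0, 0).
Eigenvalues of H: 0, 5.
H has a zero eigenvalue (singular; positive semidefinite but not definite), so H is neither positive definite, negative definite, nor indefinite. The second-order test alone is inconclusive -> degen.
(Indeed, f is constant along the null direction of H through x*, so x* is not a strict local extremum.)

degen


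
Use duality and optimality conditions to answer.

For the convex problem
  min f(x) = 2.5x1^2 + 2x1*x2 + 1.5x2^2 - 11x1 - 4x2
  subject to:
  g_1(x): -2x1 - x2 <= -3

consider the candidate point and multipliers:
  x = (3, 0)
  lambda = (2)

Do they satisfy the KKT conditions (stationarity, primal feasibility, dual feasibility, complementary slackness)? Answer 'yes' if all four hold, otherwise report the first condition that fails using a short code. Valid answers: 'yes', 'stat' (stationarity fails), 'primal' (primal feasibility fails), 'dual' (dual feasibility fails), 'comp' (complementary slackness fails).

Gradient of f: grad f(x) = Q x + c = (4, 2)
Constraint values g_i(x) = a_i^T x - b_i:
  g_1((3, 0)) = -3
Stationarity residual: grad f(x) + sum_i lambda_i a_i = (0, 0)
  -> stationarity OK
Primal feasibility (all g_i <= 0): OK
Dual feasibility (all lambda_i >= 0): OK
Complementary slackness (lambda_i * g_i(x) = 0 for all i): FAILS

Verdict: the first failing condition is complementary_slackness -> comp.

comp


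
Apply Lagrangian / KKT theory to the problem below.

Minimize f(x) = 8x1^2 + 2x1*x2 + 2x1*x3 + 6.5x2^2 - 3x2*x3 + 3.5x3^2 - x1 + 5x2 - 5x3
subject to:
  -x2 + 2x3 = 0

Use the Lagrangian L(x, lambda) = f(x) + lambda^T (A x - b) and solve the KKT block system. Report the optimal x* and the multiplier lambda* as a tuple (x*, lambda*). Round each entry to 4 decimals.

Form the Lagrangian:
  L(x, lambda) = (1/2) x^T Q x + c^T x + lambda^T (A x - b)
Stationarity (grad_x L = 0): Q x + c + A^T lambda = 0.
Primal feasibility: A x = b.

This gives the KKT block system:
  [ Q   A^T ] [ x     ]   [-c ]
  [ A    0  ] [ lambda ] = [ b ]

Solving the linear system:
  x*      = (0.1075, -0.2402, -0.1201)
  lambda* = (2.4525)
  f(x*)   = -0.3541

x* = (0.1075, -0.2402, -0.1201), lambda* = (2.4525)


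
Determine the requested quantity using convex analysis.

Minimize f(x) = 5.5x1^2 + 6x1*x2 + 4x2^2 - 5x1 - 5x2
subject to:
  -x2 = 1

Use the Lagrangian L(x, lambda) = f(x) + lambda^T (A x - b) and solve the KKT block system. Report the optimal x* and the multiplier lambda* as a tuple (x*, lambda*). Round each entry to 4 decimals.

Form the Lagrangian:
  L(x, lambda) = (1/2) x^T Q x + c^T x + lambda^T (A x - b)
Stationarity (grad_x L = 0): Q x + c + A^T lambda = 0.
Primal feasibility: A x = b.

This gives the KKT block system:
  [ Q   A^T ] [ x     ]   [-c ]
  [ A    0  ] [ lambda ] = [ b ]

Solving the linear system:
  x*      = (1, -1)
  lambda* = (-7)
  f(x*)   = 3.5

x* = (1, -1), lambda* = (-7)


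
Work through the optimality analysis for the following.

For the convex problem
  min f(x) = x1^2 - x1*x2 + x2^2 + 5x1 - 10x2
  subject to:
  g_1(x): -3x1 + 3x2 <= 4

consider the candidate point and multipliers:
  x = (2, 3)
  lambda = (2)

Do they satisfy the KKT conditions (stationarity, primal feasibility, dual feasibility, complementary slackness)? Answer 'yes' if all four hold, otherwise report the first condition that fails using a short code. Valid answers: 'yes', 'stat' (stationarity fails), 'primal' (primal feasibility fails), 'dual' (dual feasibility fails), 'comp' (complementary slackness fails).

Gradient of f: grad f(x) = Q x + c = (6, -6)
Constraint values g_i(x) = a_i^T x - b_i:
  g_1((2, 3)) = -1
Stationarity residual: grad f(x) + sum_i lambda_i a_i = (0, 0)
  -> stationarity OK
Primal feasibility (all g_i <= 0): OK
Dual feasibility (all lambda_i >= 0): OK
Complementary slackness (lambda_i * g_i(x) = 0 for all i): FAILS

Verdict: the first failing condition is complementary_slackness -> comp.

comp


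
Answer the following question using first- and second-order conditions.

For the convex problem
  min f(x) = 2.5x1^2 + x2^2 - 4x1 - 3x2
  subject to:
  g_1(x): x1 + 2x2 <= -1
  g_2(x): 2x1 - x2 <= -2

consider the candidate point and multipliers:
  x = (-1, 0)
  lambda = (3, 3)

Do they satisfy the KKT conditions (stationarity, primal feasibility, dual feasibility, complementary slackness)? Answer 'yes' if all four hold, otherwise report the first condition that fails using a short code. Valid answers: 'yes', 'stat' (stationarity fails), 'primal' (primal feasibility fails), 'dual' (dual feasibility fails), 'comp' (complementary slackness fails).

Gradient of f: grad f(x) = Q x + c = (-9, -3)
Constraint values g_i(x) = a_i^T x - b_i:
  g_1((-1, 0)) = 0
  g_2((-1, 0)) = 0
Stationarity residual: grad f(x) + sum_i lambda_i a_i = (0, 0)
  -> stationarity OK
Primal feasibility (all g_i <= 0): OK
Dual feasibility (all lambda_i >= 0): OK
Complementary slackness (lambda_i * g_i(x) = 0 for all i): OK

Verdict: yes, KKT holds.

yes


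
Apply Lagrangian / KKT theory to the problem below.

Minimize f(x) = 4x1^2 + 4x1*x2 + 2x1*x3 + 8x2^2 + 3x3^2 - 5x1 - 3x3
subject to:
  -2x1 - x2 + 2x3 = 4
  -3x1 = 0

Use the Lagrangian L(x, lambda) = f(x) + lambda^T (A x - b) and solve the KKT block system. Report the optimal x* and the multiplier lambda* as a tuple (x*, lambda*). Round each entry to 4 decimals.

Form the Lagrangian:
  L(x, lambda) = (1/2) x^T Q x + c^T x + lambda^T (A x - b)
Stationarity (grad_x L = 0): Q x + c + A^T lambda = 0.
Primal feasibility: A x = b.

This gives the KKT block system:
  [ Q   A^T ] [ x     ]   [-c ]
  [ A    0  ] [ lambda ] = [ b ]

Solving the linear system:
  x*      = (0, -0.2571, 1.8714)
  lambda* = (-4.1143, 1.981)
  f(x*)   = 5.4214

x* = (0, -0.2571, 1.8714), lambda* = (-4.1143, 1.981)


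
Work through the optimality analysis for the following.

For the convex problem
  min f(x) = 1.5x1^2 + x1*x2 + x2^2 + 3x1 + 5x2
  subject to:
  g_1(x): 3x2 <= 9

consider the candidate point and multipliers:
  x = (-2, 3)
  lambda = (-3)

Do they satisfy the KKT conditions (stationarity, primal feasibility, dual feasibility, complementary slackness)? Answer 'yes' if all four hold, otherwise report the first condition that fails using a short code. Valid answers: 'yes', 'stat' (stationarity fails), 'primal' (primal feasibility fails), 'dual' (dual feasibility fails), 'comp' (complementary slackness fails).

Gradient of f: grad f(x) = Q x + c = (0, 9)
Constraint values g_i(x) = a_i^T x - b_i:
  g_1((-2, 3)) = 0
Stationarity residual: grad f(x) + sum_i lambda_i a_i = (0, 0)
  -> stationarity OK
Primal feasibility (all g_i <= 0): OK
Dual feasibility (all lambda_i >= 0): FAILS
Complementary slackness (lambda_i * g_i(x) = 0 for all i): OK

Verdict: the first failing condition is dual_feasibility -> dual.

dual
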